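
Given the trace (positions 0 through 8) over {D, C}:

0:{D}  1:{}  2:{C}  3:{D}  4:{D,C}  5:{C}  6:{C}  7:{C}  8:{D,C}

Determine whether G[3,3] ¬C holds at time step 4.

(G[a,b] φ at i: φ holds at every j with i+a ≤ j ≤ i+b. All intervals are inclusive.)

Check ¬C at every j in [7,7]:
  j=7: false
Fails at j=7 → formula fails.

No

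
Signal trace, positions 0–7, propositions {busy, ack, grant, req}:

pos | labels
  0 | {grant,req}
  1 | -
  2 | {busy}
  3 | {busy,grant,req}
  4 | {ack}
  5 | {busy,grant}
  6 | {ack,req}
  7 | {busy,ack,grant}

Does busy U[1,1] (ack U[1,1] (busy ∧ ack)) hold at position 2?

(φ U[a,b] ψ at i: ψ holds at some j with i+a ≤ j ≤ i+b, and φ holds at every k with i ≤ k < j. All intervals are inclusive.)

Need some j in [3,3] with (ack U[1,1] (busy ∧ ack)), and busy at every k in [2,j-1].
  j=3: (ack U[1,1] (busy ∧ ack)) — fails.
No j in the window works → until fails.

No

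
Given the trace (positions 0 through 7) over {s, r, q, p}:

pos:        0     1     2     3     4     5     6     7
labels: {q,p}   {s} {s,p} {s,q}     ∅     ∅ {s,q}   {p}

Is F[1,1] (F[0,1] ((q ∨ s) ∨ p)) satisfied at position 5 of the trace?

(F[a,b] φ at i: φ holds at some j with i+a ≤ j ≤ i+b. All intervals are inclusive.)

True

Check F[0,1] ((q ∨ s) ∨ p) at each j in [6,6]:
  j=6: holds (witness at 6)
Found at j=6 → formula holds.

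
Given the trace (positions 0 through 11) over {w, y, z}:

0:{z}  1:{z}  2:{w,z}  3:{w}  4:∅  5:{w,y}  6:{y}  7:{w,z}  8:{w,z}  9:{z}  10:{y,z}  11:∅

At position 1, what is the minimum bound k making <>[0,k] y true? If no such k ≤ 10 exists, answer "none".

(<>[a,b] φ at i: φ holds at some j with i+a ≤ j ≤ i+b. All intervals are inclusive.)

Scan j = 1,2,… for y:
  j=1: fails
  j=2: fails
  j=3: fails
  j=4: fails
  j=5: holds
First hit at j=5, so smallest k = 5-1 = 4.

4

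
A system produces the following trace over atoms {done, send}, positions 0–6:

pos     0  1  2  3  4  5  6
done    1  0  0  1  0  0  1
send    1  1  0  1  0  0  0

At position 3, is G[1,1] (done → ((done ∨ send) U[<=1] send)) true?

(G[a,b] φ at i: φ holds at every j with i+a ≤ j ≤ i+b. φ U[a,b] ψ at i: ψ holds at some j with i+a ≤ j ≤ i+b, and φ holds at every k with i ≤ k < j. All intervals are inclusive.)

Check (done → ((done ∨ send) U[<=1] send)) at every j in [4,4]:
  j=4: antecedent false → ✓
All positions satisfy it → formula holds.

Yes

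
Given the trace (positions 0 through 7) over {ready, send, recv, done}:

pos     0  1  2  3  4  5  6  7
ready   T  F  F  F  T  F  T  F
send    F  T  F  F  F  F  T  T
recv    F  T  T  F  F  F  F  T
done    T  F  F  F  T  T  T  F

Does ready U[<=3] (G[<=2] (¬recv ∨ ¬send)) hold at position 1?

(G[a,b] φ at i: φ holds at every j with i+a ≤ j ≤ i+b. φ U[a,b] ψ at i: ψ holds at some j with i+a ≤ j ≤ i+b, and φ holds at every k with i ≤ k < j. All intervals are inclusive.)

No

Need some j in [1,4] with G[<=2] (¬recv ∨ ¬send), and ready at every k in [1,j-1].
  j=1: G[<=2] (¬recv ∨ ¬send) — fails at 1.
  j=2: G[<=2] (¬recv ∨ ¬send) holds, but ready fails at k=1 → not this j.
  j=3: G[<=2] (¬recv ∨ ¬send) holds, but ready fails at k=1 → not this j.
  j=4: G[<=2] (¬recv ∨ ¬send) holds, but ready fails at k=1 → not this j.
No j in the window works → until fails.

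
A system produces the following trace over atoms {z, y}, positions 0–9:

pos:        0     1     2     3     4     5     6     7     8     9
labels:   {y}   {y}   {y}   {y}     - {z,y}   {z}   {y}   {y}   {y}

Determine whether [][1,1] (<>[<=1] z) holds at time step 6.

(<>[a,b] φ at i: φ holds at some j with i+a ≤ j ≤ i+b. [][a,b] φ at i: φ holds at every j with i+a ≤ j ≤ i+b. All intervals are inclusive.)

False

Check <>[<=1] z at every j in [7,7]:
  j=7: fails (none in [7,8])
Fails at j=7 → formula fails.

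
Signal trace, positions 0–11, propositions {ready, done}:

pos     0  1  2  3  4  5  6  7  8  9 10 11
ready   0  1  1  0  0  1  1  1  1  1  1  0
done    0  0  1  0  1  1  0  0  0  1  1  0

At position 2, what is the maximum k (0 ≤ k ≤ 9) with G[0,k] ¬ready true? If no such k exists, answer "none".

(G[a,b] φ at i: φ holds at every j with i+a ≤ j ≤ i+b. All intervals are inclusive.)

none

¬ready must hold from j=2 onward; find where it first fails.
  j=2: fails → no k works.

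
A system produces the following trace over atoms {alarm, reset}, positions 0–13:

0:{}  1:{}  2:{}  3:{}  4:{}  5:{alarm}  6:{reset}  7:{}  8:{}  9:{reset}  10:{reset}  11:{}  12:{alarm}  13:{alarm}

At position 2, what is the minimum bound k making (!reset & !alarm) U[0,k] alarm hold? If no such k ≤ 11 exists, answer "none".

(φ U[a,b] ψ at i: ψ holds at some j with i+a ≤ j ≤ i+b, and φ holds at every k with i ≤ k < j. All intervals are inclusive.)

3

Need earliest j ≥ 2 with alarm, and (!reset & !alarm) at every k in [2,j-1].
  j=2: rhs fails.
  j=3: rhs fails.
  j=4: rhs fails.
  j=5: rhs holds; lhs holds on [2,4]. k = 3.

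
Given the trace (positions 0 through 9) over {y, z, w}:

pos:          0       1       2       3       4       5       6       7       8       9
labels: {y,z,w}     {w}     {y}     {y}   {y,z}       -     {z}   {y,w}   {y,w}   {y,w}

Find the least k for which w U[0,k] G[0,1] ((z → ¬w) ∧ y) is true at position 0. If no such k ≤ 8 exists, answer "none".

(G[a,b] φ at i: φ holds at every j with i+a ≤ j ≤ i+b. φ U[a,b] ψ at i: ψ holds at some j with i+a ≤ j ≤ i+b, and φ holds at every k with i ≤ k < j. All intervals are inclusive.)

2

Need earliest j ≥ 0 with G[0,1] ((z → ¬w) ∧ y), and w at every k in [0,j-1].
  j=0: rhs fails.
  j=1: rhs fails.
  j=2: rhs holds; lhs holds on [0,1]. k = 2.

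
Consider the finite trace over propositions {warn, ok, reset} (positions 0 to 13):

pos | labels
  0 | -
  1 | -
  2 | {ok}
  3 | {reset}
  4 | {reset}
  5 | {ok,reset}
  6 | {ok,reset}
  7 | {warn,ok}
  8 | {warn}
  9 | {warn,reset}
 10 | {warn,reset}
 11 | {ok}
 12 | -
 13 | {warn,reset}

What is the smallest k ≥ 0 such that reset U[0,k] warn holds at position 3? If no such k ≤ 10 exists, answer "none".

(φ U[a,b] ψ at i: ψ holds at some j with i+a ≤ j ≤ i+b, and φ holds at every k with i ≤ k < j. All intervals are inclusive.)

Need earliest j ≥ 3 with warn, and reset at every k in [3,j-1].
  j=3: rhs fails.
  j=4: rhs fails.
  j=5: rhs fails.
  j=6: rhs fails.
  j=7: rhs holds; lhs holds on [3,6]. k = 4.

4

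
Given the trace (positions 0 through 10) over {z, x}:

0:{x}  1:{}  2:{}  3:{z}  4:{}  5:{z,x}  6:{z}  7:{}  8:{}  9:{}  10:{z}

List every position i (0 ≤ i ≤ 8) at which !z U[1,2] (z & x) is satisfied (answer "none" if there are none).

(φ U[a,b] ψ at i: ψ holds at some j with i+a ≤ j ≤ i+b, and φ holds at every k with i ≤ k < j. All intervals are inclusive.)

Evaluate at each i in [0,8]:
  i=0: ✗ (no rhs in [1,2])
  i=1: ✗ (no rhs in [2,3])
  i=2: ✗ (no rhs in [3,4])
  i=3: ✗ (lhs fails at k=3 before rhs at j=5)
  i=4: ✓ (rhs at j=5; lhs holds on [4,4])
  i=5: ✗ (no rhs in [6,7])
  i=6: ✗ (no rhs in [7,8])
  i=7: ✗ (no rhs in [8,9])
  i=8: ✗ (no rhs in [9,10])

4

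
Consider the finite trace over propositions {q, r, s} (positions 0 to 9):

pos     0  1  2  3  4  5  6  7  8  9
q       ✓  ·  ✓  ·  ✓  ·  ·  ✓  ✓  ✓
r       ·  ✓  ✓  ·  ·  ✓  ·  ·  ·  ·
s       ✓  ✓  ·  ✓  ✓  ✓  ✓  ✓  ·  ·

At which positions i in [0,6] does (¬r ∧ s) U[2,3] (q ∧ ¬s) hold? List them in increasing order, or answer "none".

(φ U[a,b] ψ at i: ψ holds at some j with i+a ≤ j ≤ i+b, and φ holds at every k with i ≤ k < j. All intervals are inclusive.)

Evaluate at each i in [0,6]:
  i=0: ✗ (lhs fails at k=1 before rhs at j=2)
  i=1: ✗ (no rhs in [3,4])
  i=2: ✗ (no rhs in [4,5])
  i=3: ✗ (no rhs in [5,6])
  i=4: ✗ (no rhs in [6,7])
  i=5: ✗ (lhs fails at k=5 before rhs at j=8)
  i=6: ✓ (rhs at j=8; lhs holds on [6,7])

6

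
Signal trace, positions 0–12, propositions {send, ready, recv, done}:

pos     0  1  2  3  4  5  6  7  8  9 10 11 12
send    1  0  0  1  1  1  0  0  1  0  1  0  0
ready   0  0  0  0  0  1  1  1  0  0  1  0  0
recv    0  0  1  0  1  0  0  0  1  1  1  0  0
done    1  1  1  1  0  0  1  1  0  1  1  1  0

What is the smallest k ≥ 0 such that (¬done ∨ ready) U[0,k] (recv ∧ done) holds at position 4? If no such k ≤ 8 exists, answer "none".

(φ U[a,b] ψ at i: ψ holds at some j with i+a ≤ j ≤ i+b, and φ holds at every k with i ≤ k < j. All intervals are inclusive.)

Need earliest j ≥ 4 with (recv ∧ done), and (¬done ∨ ready) at every k in [4,j-1].
  j=4: rhs fails.
  j=5: rhs fails.
  j=6: rhs fails.
  j=7: rhs fails.
  j=8: rhs fails.
  j=9: rhs holds; lhs holds on [4,8]. k = 5.

5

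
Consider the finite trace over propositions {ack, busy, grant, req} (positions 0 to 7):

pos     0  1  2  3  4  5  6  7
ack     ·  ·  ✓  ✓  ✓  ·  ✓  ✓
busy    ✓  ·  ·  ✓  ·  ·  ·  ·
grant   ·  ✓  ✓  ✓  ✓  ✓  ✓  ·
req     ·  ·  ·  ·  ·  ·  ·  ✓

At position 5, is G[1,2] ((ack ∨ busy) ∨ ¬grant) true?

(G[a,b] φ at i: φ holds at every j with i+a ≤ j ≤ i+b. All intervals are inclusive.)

Check ((ack ∨ busy) ∨ ¬grant) at every j in [6,7]:
  j=6: true
  j=7: true
All positions satisfy it → formula holds.

Holds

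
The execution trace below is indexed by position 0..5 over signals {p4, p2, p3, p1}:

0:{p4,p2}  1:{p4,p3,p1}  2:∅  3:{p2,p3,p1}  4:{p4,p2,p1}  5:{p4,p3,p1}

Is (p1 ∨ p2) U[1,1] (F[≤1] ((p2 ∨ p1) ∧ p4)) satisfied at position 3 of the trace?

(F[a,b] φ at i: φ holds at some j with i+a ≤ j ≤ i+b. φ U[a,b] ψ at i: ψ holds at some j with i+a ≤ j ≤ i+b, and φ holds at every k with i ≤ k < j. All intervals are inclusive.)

True

Need some j in [4,4] with F[≤1] ((p2 ∨ p1) ∧ p4), and (p1 ∨ p2) at every k in [3,j-1].
  j=4: F[≤1] ((p2 ∨ p1) ∧ p4) holds; (p1 ∨ p2) holds at every k in [3,3] → satisfied.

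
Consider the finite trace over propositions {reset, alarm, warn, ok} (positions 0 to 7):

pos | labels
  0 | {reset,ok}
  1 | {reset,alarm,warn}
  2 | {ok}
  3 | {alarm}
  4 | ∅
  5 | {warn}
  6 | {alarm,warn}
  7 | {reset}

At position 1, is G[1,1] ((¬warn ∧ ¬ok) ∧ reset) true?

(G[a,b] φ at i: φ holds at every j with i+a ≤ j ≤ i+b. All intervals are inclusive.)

Check ((¬warn ∧ ¬ok) ∧ reset) at every j in [2,2]:
  j=2: false
Fails at j=2 → formula fails.

Does not hold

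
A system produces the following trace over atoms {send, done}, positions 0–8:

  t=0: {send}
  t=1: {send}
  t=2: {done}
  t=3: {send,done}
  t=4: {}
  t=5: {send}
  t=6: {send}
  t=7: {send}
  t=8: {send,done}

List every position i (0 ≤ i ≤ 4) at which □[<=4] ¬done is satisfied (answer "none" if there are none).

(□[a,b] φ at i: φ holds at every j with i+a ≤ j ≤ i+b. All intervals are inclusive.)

none

Evaluate at each i in [0,4]:
  i=0: ✗ (fails at j=2)
  i=1: ✗ (fails at j=2)
  i=2: ✗ (fails at j=2)
  i=3: ✗ (fails at j=3)
  i=4: ✗ (fails at j=8)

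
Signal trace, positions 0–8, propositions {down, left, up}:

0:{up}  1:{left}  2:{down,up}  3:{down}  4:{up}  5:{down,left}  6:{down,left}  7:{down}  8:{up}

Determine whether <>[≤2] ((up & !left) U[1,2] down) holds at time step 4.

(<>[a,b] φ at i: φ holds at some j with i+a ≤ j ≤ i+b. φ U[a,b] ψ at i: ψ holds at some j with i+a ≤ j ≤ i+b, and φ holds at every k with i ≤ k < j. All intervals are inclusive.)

Check ((up & !left) U[1,2] down) at each j in [4,6]:
  j=4: holds
  j=5: fails
  j=6: fails
Found at j=4 → formula holds.

Holds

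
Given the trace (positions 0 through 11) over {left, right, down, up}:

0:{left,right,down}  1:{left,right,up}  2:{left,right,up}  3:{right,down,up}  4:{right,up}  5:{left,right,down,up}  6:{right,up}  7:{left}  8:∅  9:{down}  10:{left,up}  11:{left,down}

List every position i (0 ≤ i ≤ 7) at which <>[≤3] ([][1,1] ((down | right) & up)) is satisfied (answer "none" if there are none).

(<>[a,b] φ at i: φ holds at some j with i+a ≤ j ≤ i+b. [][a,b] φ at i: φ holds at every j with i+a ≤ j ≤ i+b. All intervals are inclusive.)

Evaluate at each i in [0,7]:
  i=0: ✓ (witness j=0)
  i=1: ✓ (witness j=1)
  i=2: ✓ (witness j=2)
  i=3: ✓ (witness j=3)
  i=4: ✓ (witness j=4)
  i=5: ✓ (witness j=5)
  i=6: ✗ (none in [6,9])
  i=7: ✗ (none in [7,10])

0, 1, 2, 3, 4, 5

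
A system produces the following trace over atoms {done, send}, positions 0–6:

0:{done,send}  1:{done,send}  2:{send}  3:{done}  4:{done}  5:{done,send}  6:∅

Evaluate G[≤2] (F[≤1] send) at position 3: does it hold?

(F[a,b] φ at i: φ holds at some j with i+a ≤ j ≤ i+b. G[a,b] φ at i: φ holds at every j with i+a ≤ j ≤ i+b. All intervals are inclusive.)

Does not hold

Check F[≤1] send at every j in [3,5]:
  j=3: fails (none in [3,4])
  j=4: holds (witness at 5)
  j=5: holds (witness at 5)
Fails at j=3 → formula fails.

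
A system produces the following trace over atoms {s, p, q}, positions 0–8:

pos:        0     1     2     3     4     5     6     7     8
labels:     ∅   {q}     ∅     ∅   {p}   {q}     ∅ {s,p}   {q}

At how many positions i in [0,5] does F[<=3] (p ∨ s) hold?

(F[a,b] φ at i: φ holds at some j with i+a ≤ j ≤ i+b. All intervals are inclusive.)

Evaluate at each i in [0,5]:
  i=0: ✗ (none in [0,3])
  i=1: ✓ (witness j=4)
  i=2: ✓ (witness j=4)
  i=3: ✓ (witness j=4)
  i=4: ✓ (witness j=4)
  i=5: ✓ (witness j=7)
Positions where it holds: {1, 2, 3, 4, 5} → 5.

5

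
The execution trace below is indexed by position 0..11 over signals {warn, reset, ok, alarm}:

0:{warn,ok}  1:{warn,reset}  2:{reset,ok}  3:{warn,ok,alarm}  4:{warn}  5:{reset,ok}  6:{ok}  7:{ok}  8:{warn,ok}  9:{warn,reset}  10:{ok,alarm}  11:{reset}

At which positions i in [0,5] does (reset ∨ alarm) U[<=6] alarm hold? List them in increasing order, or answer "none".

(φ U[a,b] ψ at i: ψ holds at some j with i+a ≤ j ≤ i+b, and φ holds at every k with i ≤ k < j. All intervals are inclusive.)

1, 2, 3

Evaluate at each i in [0,5]:
  i=0: ✗ (lhs fails at k=0 before rhs at j=3)
  i=1: ✓ (rhs at j=3; lhs holds on [1,2])
  i=2: ✓ (rhs at j=3; lhs holds on [2,2])
  i=3: ✓ (rhs at j=3)
  i=4: ✗ (lhs fails at k=4 before rhs at j=10)
  i=5: ✗ (lhs fails at k=6 before rhs at j=10)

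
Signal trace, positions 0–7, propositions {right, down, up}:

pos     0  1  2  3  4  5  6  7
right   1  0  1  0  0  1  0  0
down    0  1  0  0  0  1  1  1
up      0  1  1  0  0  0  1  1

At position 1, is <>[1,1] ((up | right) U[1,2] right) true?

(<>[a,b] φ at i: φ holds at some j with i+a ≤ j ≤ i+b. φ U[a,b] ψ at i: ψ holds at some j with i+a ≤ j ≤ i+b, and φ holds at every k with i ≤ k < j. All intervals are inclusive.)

Check ((up | right) U[1,2] right) at each j in [2,2]:
  j=2: fails
No position in the window satisfies it → formula fails.

False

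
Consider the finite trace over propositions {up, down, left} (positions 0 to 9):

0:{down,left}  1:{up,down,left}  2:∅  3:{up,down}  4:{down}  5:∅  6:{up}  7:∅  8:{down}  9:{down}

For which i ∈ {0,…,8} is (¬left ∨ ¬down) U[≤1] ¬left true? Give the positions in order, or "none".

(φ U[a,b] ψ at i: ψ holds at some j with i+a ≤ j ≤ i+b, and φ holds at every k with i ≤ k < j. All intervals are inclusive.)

2, 3, 4, 5, 6, 7, 8

Evaluate at each i in [0,8]:
  i=0: ✗ (no rhs in [0,1])
  i=1: ✗ (lhs fails at k=1 before rhs at j=2)
  i=2: ✓ (rhs at j=2)
  i=3: ✓ (rhs at j=3)
  i=4: ✓ (rhs at j=4)
  i=5: ✓ (rhs at j=5)
  i=6: ✓ (rhs at j=6)
  i=7: ✓ (rhs at j=7)
  i=8: ✓ (rhs at j=8)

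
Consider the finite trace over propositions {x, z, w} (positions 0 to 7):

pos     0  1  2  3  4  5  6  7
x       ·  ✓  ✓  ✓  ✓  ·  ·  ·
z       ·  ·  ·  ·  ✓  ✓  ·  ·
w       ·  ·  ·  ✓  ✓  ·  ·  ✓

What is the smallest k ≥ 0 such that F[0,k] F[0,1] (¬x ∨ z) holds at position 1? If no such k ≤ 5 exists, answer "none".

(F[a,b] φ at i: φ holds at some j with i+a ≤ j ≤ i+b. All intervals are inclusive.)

2

Scan j = 1,2,… for F[0,1] (¬x ∨ z):
  j=1: fails
  j=2: fails
  j=3: holds
First hit at j=3, so smallest k = 3-1 = 2.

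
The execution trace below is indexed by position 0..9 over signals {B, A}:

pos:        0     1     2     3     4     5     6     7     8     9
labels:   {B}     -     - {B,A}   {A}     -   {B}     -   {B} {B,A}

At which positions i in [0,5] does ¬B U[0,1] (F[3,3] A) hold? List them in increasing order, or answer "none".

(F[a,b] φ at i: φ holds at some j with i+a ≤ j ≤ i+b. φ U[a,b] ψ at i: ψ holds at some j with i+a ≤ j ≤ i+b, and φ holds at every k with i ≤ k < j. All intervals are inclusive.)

0, 1, 5

Evaluate at each i in [0,5]:
  i=0: ✓ (rhs at j=0)
  i=1: ✓ (rhs at j=1)
  i=2: ✗ (no rhs in [2,3])
  i=3: ✗ (no rhs in [3,4])
  i=4: ✗ (no rhs in [4,5])
  i=5: ✓ (rhs at j=6; lhs holds on [5,5])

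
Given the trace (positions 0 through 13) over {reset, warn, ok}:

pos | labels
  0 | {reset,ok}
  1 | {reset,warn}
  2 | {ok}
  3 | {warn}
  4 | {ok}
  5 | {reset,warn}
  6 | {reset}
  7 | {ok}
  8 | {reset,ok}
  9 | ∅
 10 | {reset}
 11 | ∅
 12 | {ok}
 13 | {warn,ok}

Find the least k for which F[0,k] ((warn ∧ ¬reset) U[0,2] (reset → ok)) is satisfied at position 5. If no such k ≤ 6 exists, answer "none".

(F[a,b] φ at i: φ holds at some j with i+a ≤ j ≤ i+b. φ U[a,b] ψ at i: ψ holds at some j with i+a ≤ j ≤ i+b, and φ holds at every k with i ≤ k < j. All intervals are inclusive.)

2

Scan j = 5,6,… for ((warn ∧ ¬reset) U[0,2] (reset → ok)):
  j=5: fails
  j=6: fails
  j=7: holds
First hit at j=7, so smallest k = 7-5 = 2.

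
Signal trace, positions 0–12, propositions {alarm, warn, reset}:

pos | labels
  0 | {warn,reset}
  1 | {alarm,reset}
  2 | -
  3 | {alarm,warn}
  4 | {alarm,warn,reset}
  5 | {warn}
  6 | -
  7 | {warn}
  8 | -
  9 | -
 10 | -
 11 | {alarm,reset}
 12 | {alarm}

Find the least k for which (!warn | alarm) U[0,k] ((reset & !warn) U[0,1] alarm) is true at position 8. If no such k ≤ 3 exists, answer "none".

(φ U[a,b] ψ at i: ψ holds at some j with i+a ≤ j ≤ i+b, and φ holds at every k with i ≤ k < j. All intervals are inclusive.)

Need earliest j ≥ 8 with ((reset & !warn) U[0,1] alarm), and (!warn | alarm) at every k in [8,j-1].
  j=8: rhs fails.
  j=9: rhs fails.
  j=10: rhs fails.
  j=11: rhs holds; lhs holds on [8,10]. k = 3.

3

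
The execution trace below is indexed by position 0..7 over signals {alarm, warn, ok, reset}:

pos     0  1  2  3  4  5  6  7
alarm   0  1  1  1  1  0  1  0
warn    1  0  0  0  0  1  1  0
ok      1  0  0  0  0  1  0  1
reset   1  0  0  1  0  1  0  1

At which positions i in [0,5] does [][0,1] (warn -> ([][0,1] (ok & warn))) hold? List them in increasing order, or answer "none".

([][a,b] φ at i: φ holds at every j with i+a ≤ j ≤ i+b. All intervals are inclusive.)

Evaluate at each i in [0,5]:
  i=0: ✗ (fails at j=0)
  i=1: ✓ (all of [1,2])
  i=2: ✓ (all of [2,3])
  i=3: ✓ (all of [3,4])
  i=4: ✗ (fails at j=5)
  i=5: ✗ (fails at j=5)

1, 2, 3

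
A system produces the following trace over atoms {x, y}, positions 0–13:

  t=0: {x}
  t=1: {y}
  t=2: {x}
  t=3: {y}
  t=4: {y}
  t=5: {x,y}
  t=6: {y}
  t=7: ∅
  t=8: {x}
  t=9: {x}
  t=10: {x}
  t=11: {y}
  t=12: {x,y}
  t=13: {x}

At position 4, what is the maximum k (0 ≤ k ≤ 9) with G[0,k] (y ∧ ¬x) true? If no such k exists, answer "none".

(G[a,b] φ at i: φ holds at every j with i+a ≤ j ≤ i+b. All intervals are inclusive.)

0

(y ∧ ¬x) must hold from j=4 onward; find where it first fails.
  j=4: holds
  j=5: fails
Holds on [4,4], so largest k = 0.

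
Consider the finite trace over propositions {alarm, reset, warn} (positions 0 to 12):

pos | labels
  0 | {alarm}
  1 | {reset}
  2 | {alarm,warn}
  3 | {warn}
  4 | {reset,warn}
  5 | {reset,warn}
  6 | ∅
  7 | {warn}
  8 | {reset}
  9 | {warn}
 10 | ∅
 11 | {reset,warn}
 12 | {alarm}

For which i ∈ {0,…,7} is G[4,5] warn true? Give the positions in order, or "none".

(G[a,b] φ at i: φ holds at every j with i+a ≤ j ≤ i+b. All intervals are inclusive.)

0

Evaluate at each i in [0,7]:
  i=0: ✓ (all of [4,5])
  i=1: ✗ (fails at j=6)
  i=2: ✗ (fails at j=6)
  i=3: ✗ (fails at j=8)
  i=4: ✗ (fails at j=8)
  i=5: ✗ (fails at j=10)
  i=6: ✗ (fails at j=10)
  i=7: ✗ (fails at j=12)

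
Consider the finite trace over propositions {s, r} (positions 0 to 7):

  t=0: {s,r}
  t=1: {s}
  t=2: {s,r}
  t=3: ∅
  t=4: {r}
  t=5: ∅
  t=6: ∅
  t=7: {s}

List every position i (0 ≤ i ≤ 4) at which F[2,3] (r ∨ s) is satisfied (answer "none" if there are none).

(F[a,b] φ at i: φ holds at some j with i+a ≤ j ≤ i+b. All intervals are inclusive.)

Evaluate at each i in [0,4]:
  i=0: ✓ (witness j=2)
  i=1: ✓ (witness j=4)
  i=2: ✓ (witness j=4)
  i=3: ✗ (none in [5,6])
  i=4: ✓ (witness j=7)

0, 1, 2, 4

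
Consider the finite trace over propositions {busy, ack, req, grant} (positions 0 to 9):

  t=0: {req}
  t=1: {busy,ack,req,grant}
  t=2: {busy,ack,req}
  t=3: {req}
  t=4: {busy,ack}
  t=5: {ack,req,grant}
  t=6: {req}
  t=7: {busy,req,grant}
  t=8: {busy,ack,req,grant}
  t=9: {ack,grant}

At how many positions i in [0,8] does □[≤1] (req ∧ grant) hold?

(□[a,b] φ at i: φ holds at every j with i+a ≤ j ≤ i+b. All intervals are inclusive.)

1

Evaluate at each i in [0,8]:
  i=0: ✗ (fails at j=0)
  i=1: ✗ (fails at j=2)
  i=2: ✗ (fails at j=2)
  i=3: ✗ (fails at j=3)
  i=4: ✗ (fails at j=4)
  i=5: ✗ (fails at j=6)
  i=6: ✗ (fails at j=6)
  i=7: ✓ (all of [7,8])
  i=8: ✗ (fails at j=9)
Positions where it holds: {7} → 1.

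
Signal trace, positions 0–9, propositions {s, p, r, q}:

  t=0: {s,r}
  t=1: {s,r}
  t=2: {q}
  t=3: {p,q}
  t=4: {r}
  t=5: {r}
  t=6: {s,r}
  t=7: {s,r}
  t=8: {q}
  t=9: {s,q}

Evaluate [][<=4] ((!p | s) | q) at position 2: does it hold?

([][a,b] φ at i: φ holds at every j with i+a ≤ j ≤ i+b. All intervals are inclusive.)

Yes

Check ((!p | s) | q) at every j in [2,6]:
  j=2: true
  j=3: true
  j=4: true
  j=5: true
  j=6: true
All positions satisfy it → formula holds.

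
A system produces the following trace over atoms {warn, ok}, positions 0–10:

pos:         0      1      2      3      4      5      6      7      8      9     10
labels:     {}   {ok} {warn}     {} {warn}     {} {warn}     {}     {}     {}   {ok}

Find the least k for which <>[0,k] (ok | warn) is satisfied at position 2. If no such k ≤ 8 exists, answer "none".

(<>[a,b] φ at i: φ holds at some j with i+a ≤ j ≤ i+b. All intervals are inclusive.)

Scan j = 2,3,… for (ok | warn):
  j=2: holds
First hit at j=2, so smallest k = 2-2 = 0.

0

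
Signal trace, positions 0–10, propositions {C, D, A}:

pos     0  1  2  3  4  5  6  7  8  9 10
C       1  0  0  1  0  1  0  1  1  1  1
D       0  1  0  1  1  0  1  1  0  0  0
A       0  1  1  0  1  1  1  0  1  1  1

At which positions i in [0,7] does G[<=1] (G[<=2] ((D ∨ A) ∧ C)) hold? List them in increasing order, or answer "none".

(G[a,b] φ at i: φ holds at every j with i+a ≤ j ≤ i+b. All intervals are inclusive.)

7

Evaluate at each i in [0,7]:
  i=0: ✗ (fails at j=0)
  i=1: ✗ (fails at j=1)
  i=2: ✗ (fails at j=2)
  i=3: ✗ (fails at j=3)
  i=4: ✗ (fails at j=4)
  i=5: ✗ (fails at j=5)
  i=6: ✗ (fails at j=6)
  i=7: ✓ (all of [7,8])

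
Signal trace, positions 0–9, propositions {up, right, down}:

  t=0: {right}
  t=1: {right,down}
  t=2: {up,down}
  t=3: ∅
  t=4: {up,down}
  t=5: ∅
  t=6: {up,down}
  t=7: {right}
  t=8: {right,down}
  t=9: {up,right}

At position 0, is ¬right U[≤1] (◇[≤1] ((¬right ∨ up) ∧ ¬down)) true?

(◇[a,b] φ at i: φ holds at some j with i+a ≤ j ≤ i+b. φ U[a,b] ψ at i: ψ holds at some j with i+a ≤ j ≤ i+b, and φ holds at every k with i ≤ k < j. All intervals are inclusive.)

False

Need some j in [0,1] with ◇[≤1] ((¬right ∨ up) ∧ ¬down), and ¬right at every k in [0,j-1].
  j=0: ◇[≤1] ((¬right ∨ up) ∧ ¬down) — fails (none in [0,1]).
  j=1: ◇[≤1] ((¬right ∨ up) ∧ ¬down) — fails (none in [1,2]).
No j in the window works → until fails.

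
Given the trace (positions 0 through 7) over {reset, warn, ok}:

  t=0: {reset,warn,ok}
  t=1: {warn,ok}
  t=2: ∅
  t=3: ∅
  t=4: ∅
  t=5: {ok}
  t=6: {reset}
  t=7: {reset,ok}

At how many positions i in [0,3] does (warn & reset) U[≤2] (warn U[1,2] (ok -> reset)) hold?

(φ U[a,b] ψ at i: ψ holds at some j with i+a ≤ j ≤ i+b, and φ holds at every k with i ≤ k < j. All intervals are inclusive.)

2

Evaluate at each i in [0,3]:
  i=0: ✓ (rhs at j=0)
  i=1: ✓ (rhs at j=1)
  i=2: ✗ (no rhs in [2,4])
  i=3: ✗ (no rhs in [3,5])
Positions where it holds: {0, 1} → 2.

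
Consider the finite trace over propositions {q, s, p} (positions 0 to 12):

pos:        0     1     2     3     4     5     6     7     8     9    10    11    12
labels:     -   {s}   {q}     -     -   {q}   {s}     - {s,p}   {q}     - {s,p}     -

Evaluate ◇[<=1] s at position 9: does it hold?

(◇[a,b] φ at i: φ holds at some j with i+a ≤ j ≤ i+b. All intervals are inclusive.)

Does not hold

Check s at each j in [9,10]:
  j=9: false
  j=10: false
No position in the window satisfies it → formula fails.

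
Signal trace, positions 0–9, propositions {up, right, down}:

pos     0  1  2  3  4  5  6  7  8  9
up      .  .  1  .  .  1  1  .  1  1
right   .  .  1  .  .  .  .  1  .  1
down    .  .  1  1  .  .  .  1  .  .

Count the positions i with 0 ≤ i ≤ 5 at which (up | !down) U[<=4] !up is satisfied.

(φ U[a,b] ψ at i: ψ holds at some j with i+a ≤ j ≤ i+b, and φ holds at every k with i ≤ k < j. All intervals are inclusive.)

Evaluate at each i in [0,5]:
  i=0: ✓ (rhs at j=0)
  i=1: ✓ (rhs at j=1)
  i=2: ✓ (rhs at j=3; lhs holds on [2,2])
  i=3: ✓ (rhs at j=3)
  i=4: ✓ (rhs at j=4)
  i=5: ✓ (rhs at j=7; lhs holds on [5,6])
Positions where it holds: {0, 1, 2, 3, 4, 5} → 6.

6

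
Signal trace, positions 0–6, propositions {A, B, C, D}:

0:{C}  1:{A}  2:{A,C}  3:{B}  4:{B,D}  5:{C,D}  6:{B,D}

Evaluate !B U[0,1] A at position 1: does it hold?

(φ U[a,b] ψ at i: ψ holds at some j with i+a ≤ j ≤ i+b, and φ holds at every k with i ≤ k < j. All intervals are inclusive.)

Need some j in [1,2] with A, and !B at every k in [1,j-1].
  j=1: A holds; no prefix to check → satisfied.

Holds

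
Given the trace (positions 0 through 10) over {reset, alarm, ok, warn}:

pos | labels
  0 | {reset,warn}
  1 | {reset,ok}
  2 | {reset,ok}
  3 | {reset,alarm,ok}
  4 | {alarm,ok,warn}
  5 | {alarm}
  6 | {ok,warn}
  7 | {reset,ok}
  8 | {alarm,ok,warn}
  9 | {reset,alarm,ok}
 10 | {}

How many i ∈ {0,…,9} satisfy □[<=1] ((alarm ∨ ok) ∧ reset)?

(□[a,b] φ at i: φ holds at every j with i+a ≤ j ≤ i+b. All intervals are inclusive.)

Evaluate at each i in [0,9]:
  i=0: ✗ (fails at j=0)
  i=1: ✓ (all of [1,2])
  i=2: ✓ (all of [2,3])
  i=3: ✗ (fails at j=4)
  i=4: ✗ (fails at j=4)
  i=5: ✗ (fails at j=5)
  i=6: ✗ (fails at j=6)
  i=7: ✗ (fails at j=8)
  i=8: ✗ (fails at j=8)
  i=9: ✗ (fails at j=10)
Positions where it holds: {1, 2} → 2.

2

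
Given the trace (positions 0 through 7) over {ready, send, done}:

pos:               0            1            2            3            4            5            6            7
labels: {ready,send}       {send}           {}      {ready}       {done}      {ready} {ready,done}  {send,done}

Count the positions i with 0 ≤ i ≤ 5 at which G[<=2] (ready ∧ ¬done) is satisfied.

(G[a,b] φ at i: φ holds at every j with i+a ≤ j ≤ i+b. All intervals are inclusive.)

0

Evaluate at each i in [0,5]:
  i=0: ✗ (fails at j=1)
  i=1: ✗ (fails at j=1)
  i=2: ✗ (fails at j=2)
  i=3: ✗ (fails at j=4)
  i=4: ✗ (fails at j=4)
  i=5: ✗ (fails at j=6)
Positions where it holds: {} → 0.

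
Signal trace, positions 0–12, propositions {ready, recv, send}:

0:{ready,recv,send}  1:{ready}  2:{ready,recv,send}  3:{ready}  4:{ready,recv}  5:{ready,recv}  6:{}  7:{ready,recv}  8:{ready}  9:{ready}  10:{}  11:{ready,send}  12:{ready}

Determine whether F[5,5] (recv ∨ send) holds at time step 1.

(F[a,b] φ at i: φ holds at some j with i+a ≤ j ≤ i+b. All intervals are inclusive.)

Check (recv ∨ send) at each j in [6,6]:
  j=6: false
No position in the window satisfies it → formula fails.

No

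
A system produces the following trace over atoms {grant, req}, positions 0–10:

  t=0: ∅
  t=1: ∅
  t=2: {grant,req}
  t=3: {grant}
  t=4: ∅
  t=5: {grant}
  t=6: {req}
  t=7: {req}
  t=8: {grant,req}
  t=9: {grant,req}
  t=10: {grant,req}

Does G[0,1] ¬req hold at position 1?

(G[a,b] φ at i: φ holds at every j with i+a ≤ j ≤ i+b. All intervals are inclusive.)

No

Check ¬req at every j in [1,2]:
  j=1: true
  j=2: false
Fails at j=2 → formula fails.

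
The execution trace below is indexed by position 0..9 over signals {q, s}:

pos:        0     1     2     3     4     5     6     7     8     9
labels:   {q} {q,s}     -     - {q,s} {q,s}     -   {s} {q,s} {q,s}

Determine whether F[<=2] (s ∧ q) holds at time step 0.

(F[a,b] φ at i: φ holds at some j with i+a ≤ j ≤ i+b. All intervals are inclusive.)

Check (s ∧ q) at each j in [0,2]:
  j=0: false
  j=1: true
  j=2: false
Found at j=1 → formula holds.

Holds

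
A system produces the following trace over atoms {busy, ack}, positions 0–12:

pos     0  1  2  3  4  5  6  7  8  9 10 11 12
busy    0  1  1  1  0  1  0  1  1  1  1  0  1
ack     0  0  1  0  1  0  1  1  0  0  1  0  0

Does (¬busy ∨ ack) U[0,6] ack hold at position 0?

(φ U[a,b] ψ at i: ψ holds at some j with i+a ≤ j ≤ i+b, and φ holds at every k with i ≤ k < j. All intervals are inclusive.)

No

Need some j in [0,6] with ack, and (¬busy ∨ ack) at every k in [0,j-1].
  j=0: ack false.
  j=1: ack false.
  j=2: ack holds, but (¬busy ∨ ack) fails at k=1 → not this j.
  j=3: ack false.
  j=4: ack holds, but (¬busy ∨ ack) fails at k=1 → not this j.
  j=5: ack false.
  j=6: ack holds, but (¬busy ∨ ack) fails at k=1 → not this j.
No j in the window works → until fails.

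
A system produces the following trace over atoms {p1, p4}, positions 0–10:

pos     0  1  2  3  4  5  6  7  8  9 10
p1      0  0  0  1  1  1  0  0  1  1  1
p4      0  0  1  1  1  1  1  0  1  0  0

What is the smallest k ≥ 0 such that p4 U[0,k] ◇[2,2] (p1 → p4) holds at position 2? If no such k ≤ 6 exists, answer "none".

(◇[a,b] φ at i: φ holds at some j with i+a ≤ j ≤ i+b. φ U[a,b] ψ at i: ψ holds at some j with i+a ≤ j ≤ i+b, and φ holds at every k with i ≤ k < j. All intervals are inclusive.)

Need earliest j ≥ 2 with ◇[2,2] (p1 → p4), and p4 at every k in [2,j-1].
  j=2: rhs holds (empty prefix). k = 0.

0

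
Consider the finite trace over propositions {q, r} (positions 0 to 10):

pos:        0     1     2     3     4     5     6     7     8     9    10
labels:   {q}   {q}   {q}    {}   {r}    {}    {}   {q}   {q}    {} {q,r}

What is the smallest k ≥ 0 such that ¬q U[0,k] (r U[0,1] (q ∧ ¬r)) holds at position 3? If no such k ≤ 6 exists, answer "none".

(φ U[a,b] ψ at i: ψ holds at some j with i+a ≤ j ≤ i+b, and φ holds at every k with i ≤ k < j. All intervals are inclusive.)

Need earliest j ≥ 3 with (r U[0,1] (q ∧ ¬r)), and ¬q at every k in [3,j-1].
  j=3: rhs fails.
  j=4: rhs fails.
  j=5: rhs fails.
  j=6: rhs fails.
  j=7: rhs holds; lhs holds on [3,6]. k = 4.

4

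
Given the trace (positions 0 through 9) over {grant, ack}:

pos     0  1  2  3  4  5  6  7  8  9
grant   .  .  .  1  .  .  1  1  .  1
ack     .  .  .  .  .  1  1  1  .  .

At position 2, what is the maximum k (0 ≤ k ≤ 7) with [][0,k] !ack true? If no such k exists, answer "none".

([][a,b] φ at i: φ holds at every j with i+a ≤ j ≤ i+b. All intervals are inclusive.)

!ack must hold from j=2 onward; find where it first fails.
  j=2: holds
  j=3: holds
  j=4: holds
  j=5: fails
Holds on [2,4], so largest k = 2.

2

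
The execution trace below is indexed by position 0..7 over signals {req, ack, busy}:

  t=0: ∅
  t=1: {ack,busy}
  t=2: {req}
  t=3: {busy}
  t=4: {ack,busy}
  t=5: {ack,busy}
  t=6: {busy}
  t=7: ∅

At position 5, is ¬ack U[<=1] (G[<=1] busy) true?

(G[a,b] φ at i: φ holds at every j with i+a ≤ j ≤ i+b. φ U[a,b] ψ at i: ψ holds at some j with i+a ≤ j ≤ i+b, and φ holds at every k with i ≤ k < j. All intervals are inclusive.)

True

Need some j in [5,6] with G[<=1] busy, and ¬ack at every k in [5,j-1].
  j=5: G[<=1] busy holds; no prefix to check → satisfied.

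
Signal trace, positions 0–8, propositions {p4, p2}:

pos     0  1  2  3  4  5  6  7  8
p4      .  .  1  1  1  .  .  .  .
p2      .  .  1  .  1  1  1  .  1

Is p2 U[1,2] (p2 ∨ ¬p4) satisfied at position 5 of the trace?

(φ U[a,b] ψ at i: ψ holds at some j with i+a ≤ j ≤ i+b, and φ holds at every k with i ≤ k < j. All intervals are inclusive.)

Need some j in [6,7] with (p2 ∨ ¬p4), and p2 at every k in [5,j-1].
  j=6: (p2 ∨ ¬p4) holds; p2 holds at every k in [5,5] → satisfied.

Holds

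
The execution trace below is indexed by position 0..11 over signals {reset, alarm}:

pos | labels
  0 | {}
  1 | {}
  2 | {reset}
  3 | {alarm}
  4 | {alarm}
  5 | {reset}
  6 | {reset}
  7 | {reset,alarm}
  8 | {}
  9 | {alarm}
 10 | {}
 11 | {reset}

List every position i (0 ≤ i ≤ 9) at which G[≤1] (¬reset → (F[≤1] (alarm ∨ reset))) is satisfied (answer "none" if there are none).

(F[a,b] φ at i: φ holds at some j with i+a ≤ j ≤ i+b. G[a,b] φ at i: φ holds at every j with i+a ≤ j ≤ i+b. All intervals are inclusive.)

1, 2, 3, 4, 5, 6, 7, 8, 9

Evaluate at each i in [0,9]:
  i=0: ✗ (fails at j=0)
  i=1: ✓ (all of [1,2])
  i=2: ✓ (all of [2,3])
  i=3: ✓ (all of [3,4])
  i=4: ✓ (all of [4,5])
  i=5: ✓ (all of [5,6])
  i=6: ✓ (all of [6,7])
  i=7: ✓ (all of [7,8])
  i=8: ✓ (all of [8,9])
  i=9: ✓ (all of [9,10])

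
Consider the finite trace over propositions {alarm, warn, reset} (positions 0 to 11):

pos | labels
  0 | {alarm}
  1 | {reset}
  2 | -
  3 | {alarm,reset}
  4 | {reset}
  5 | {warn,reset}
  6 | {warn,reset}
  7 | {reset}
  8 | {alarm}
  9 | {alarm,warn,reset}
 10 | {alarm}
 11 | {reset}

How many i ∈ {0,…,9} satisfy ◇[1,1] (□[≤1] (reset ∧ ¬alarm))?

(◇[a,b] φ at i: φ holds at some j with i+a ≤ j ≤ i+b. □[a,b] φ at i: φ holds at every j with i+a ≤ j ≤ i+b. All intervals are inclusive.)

3

Evaluate at each i in [0,9]:
  i=0: ✗ (none in [1,1])
  i=1: ✗ (none in [2,2])
  i=2: ✗ (none in [3,3])
  i=3: ✓ (witness j=4)
  i=4: ✓ (witness j=5)
  i=5: ✓ (witness j=6)
  i=6: ✗ (none in [7,7])
  i=7: ✗ (none in [8,8])
  i=8: ✗ (none in [9,9])
  i=9: ✗ (none in [10,10])
Positions where it holds: {3, 4, 5} → 3.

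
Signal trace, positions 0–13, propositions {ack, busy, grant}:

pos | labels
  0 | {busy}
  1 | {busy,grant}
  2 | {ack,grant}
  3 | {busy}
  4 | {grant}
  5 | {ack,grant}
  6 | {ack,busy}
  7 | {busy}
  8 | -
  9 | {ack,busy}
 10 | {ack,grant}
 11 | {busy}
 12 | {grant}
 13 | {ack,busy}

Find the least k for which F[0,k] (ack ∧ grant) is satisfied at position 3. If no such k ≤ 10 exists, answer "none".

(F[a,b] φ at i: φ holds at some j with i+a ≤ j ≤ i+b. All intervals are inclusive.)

2

Scan j = 3,4,… for (ack ∧ grant):
  j=3: fails
  j=4: fails
  j=5: holds
First hit at j=5, so smallest k = 5-3 = 2.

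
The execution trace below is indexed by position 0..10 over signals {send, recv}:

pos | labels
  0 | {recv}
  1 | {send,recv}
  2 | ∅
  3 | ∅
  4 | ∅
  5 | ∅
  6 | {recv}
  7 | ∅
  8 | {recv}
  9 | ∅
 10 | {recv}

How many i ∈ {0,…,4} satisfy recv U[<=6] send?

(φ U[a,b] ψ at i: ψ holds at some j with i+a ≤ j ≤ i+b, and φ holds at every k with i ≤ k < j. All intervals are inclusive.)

2

Evaluate at each i in [0,4]:
  i=0: ✓ (rhs at j=1; lhs holds on [0,0])
  i=1: ✓ (rhs at j=1)
  i=2: ✗ (no rhs in [2,8])
  i=3: ✗ (no rhs in [3,9])
  i=4: ✗ (no rhs in [4,10])
Positions where it holds: {0, 1} → 2.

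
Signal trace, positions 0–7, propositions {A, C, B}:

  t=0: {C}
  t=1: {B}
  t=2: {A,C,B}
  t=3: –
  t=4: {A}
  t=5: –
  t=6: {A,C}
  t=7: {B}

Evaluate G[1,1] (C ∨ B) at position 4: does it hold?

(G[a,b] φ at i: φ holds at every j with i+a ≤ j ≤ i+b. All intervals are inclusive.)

Does not hold

Check (C ∨ B) at every j in [5,5]:
  j=5: false
Fails at j=5 → formula fails.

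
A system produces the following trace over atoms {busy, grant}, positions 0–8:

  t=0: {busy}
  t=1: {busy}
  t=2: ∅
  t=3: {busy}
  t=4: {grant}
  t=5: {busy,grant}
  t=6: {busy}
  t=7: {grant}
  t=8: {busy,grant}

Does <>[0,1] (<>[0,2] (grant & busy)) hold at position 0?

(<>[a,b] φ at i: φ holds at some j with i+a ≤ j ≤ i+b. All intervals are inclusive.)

False

Check <>[0,2] (grant & busy) at each j in [0,1]:
  j=0: fails (none in [0,2])
  j=1: fails (none in [1,3])
No position in the window satisfies it → formula fails.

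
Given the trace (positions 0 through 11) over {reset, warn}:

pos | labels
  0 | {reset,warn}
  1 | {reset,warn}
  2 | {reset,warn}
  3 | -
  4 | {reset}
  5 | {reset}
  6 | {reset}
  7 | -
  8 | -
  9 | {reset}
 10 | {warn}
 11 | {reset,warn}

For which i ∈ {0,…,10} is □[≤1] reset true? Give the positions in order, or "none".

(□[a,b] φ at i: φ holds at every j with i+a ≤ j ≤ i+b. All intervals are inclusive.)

0, 1, 4, 5

Evaluate at each i in [0,10]:
  i=0: ✓ (all of [0,1])
  i=1: ✓ (all of [1,2])
  i=2: ✗ (fails at j=3)
  i=3: ✗ (fails at j=3)
  i=4: ✓ (all of [4,5])
  i=5: ✓ (all of [5,6])
  i=6: ✗ (fails at j=7)
  i=7: ✗ (fails at j=7)
  i=8: ✗ (fails at j=8)
  i=9: ✗ (fails at j=10)
  i=10: ✗ (fails at j=10)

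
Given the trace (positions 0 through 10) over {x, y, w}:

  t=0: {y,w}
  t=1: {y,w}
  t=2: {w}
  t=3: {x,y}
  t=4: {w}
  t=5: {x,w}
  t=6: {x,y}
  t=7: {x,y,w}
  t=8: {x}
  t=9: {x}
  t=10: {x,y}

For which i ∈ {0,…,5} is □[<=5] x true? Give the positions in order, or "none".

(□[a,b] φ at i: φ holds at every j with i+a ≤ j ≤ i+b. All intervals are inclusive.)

5

Evaluate at each i in [0,5]:
  i=0: ✗ (fails at j=0)
  i=1: ✗ (fails at j=1)
  i=2: ✗ (fails at j=2)
  i=3: ✗ (fails at j=4)
  i=4: ✗ (fails at j=4)
  i=5: ✓ (all of [5,10])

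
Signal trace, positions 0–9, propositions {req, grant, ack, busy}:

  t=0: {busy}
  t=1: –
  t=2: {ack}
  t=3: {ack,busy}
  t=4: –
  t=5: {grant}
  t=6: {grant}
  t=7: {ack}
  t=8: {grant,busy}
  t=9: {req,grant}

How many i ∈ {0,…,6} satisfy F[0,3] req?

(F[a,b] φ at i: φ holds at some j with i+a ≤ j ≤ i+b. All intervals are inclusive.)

Evaluate at each i in [0,6]:
  i=0: ✗ (none in [0,3])
  i=1: ✗ (none in [1,4])
  i=2: ✗ (none in [2,5])
  i=3: ✗ (none in [3,6])
  i=4: ✗ (none in [4,7])
  i=5: ✗ (none in [5,8])
  i=6: ✓ (witness j=9)
Positions where it holds: {6} → 1.

1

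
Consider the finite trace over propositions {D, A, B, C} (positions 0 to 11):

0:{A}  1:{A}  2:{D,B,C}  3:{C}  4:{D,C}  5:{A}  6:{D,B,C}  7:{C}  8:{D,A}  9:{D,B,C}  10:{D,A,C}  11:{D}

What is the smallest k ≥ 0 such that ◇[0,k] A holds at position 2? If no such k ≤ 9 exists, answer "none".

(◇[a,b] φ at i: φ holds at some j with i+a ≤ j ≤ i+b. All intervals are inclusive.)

Scan j = 2,3,… for A:
  j=2: fails
  j=3: fails
  j=4: fails
  j=5: holds
First hit at j=5, so smallest k = 5-2 = 3.

3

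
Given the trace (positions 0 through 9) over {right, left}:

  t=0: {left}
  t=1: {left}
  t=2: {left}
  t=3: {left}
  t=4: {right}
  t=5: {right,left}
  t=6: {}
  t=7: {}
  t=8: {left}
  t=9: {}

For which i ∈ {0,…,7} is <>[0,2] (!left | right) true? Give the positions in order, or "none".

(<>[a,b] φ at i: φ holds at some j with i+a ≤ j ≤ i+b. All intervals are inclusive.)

Evaluate at each i in [0,7]:
  i=0: ✗ (none in [0,2])
  i=1: ✗ (none in [1,3])
  i=2: ✓ (witness j=4)
  i=3: ✓ (witness j=4)
  i=4: ✓ (witness j=4)
  i=5: ✓ (witness j=5)
  i=6: ✓ (witness j=6)
  i=7: ✓ (witness j=7)

2, 3, 4, 5, 6, 7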